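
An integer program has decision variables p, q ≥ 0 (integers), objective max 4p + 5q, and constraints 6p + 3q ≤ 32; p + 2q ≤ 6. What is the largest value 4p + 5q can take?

21

(p,q)=(4,1): 6·4+3·1=27≤32, 1·4+2·1=6≤6, objective 21.
(p,q)=(5,0): 6·5+3·0=30≤32, 1·5+2·0=5≤6, objective 20.
The best lattice point is (4,1), giving 21.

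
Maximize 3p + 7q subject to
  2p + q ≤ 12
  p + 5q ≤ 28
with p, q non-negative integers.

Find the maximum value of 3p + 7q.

44

(p,q)=(3,5): 2·3+1·5=11≤12, 1·3+5·5=28≤28, objective 44.
(p,q)=(2,5): 2·2+1·5=9≤12, 1·2+5·5=27≤28, objective 41.
(p,q)=(4,4): 2·4+1·4=12≤12, 1·4+5·4=24≤28, objective 40.
No feasible integer point exceeds 44.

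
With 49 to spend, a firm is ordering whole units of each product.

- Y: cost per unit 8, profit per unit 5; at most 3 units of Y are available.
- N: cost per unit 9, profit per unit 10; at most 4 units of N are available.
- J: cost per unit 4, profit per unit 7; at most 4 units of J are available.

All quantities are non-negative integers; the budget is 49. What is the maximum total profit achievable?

61

4×N and 3×J: cost 48 ≤ 49, profit 4·10 + 3·7 = 61.
3×N and 4×J: cost 43 ≤ 49, profit 3·10 + 4·7 = 58.
Best is 61.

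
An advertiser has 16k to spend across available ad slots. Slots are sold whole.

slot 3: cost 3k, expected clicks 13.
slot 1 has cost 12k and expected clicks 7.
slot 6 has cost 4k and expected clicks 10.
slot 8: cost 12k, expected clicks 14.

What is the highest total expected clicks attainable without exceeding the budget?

This is an integer program with binary decision variables.
Allowing fractional choices, the relaxed optimum would be about 33.5, but ad slots are indivisible.
slot 3 + slot 8: cost 3 + 12 = 15 ≤ 16, expected clicks 13 + 14 = 27.
slot 6 + slot 8: cost 4 + 12 = 16 ≤ 16, expected clicks 10 + 14 = 24.
slot 3 + slot 6: cost 3 + 4 = 7 ≤ 16, expected clicks 13 + 10 = 23.
Best is slot 3 and slot 8 with total expected clicks 27.

27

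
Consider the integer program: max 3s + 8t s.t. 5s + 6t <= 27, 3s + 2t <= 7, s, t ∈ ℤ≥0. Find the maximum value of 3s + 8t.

Relaxing integrality, the LP optimum is 28.00 at (s,t) = (0, 3.5), which is not an integer point.
(s,t)=(0,3): 5·0+6·3=18≤27, 3·0+2·3=6≤7, objective 24.
(s,t)=(1,2): 5·1+6·2=17≤27, 3·1+2·2=7≤7, objective 19.
(s,t)=(0,2): 5·0+6·2=12≤27, 3·0+2·2=4≤7, objective 16.
Maximum is 24 at (s,t)=(0,3).

24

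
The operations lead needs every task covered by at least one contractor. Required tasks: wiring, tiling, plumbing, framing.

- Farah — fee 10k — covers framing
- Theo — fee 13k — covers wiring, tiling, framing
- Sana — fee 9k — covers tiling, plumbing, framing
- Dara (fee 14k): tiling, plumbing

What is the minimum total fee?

Choose Theo and Sana: together they cover wiring, tiling, plumbing, framing — every task.
Total fee: 13 + 9 = 22.
No cover costs less than 22.

22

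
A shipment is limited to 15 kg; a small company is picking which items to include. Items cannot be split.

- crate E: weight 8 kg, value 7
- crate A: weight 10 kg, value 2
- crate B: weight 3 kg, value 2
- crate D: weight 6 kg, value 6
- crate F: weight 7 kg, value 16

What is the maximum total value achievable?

23

This is a 0-1 knapsack instance.
crate D + crate F: weight 6 + 7 = 13 ≤ 15, value 6 + 16 = 22.
crate E + crate F: weight 8 + 7 = 15 ≤ 15, value 7 + 16 = 23.
crate B + crate F: weight 3 + 7 = 10 ≤ 15, value 2 + 16 = 18.
Best is crate E and crate F with total value 23.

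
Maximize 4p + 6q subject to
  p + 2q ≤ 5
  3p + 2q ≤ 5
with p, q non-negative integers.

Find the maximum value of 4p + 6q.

(p,q)=(0,2) is feasible, giving 12.
(p,q)=(1,1) is feasible, giving 10.
(p,q)=(0,1) is feasible, giving 6.
The best lattice point is (0,2), giving 12.

12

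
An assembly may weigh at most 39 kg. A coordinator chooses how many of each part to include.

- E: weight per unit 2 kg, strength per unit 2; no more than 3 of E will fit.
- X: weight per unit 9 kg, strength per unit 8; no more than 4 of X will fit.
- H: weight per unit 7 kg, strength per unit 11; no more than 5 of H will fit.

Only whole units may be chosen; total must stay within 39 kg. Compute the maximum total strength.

59

This is a bounded integer knapsack.
2×E and 5×H: weight 39 ≤ 39, strength 2·2 + 5·11 = 59.
1×E and 5×H: weight 37 ≤ 39, strength 1·2 + 5·11 = 57.
Best is 59.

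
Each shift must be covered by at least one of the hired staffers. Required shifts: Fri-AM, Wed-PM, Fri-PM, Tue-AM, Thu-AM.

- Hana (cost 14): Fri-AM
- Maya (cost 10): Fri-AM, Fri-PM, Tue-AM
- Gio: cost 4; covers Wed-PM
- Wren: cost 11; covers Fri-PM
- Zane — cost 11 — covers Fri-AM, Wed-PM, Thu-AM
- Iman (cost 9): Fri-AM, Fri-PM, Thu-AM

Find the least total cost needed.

Choose Maya and Zane: together they cover Fri-AM, Wed-PM, Fri-PM, Tue-AM, Thu-AM — every shift.
Total cost: 10 + 11 = 21.

21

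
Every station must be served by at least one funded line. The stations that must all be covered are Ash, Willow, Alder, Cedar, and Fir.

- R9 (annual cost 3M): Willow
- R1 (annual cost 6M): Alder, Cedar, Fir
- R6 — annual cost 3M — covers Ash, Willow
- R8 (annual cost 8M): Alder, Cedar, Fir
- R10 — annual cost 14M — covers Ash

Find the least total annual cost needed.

9

Choose R1 and R6: together they cover Ash, Willow, Alder, Cedar, Fir — every station.
Total annual cost: 6 + 3 = 9.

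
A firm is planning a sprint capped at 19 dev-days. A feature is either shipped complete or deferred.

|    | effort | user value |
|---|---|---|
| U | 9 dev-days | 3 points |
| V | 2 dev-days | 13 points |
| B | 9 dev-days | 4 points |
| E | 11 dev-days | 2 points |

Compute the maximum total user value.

Allowing fractional choices, the relaxed optimum would be about 19.7, but features are indivisible.
V + B: effort 2 + 9 = 11 ≤ 19, user value 13 + 4 = 17.
U + V: effort 9 + 2 = 11 ≤ 19, user value 3 + 13 = 16.
Best is V and B with total user value 17.

17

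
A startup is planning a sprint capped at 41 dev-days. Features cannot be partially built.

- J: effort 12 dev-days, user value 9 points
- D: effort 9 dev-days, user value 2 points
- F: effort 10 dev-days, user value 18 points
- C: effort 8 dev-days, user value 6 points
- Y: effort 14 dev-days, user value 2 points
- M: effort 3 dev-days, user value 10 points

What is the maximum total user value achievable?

43

Take J, F, C, and M: effort 12 + 10 + 8 + 3 = 33 ≤ 41, user value 9 + 18 + 6 + 10 = 43.
No other feasible combination does better.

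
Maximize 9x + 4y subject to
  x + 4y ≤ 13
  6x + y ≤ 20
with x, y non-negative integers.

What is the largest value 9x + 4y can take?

The continuous relaxation peaks at (2.91, 2.52) with value 36.30; rounding to a feasible lattice point costs some objective.
(x,y)=(3,2) is feasible, giving 35.
(x,y)=(3,1) is feasible, giving 31.
Maximum is 35 at (x,y)=(3,2).

35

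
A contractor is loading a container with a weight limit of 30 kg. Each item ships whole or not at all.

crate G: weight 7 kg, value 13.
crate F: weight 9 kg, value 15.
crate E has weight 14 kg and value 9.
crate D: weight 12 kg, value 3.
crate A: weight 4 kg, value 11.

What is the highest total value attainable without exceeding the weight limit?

crate G + crate F + crate A: weight 7 + 9 + 4 = 20 ≤ 30, value 13 + 15 + 11 = 39.
crate F + crate E + crate A: weight 9 + 14 + 4 = 27 ≤ 30, value 15 + 9 + 11 = 35.
crate G + crate F + crate E: weight 7 + 9 + 14 = 30 ≤ 30, value 13 + 15 + 9 = 37.
Best is crate G, crate F, and crate A with total value 39.

39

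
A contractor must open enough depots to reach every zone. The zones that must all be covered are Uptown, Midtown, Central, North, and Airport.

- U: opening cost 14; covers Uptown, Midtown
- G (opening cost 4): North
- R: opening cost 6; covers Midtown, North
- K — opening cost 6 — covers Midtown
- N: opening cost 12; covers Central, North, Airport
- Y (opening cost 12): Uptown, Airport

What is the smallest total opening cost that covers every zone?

The greedy cost-per-new-zone heuristic would pick R, N, and Y for 30, but a cheaper cover exists.
Choose U and N: together they cover Uptown, Midtown, Central, North, Airport — every zone.
Total opening cost: 14 + 12 = 26.
No cover costs less than 26.

26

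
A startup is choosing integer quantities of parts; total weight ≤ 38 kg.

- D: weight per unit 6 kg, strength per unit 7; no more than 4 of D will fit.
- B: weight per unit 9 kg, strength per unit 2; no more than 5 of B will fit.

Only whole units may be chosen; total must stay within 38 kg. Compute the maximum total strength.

This is a bounded integer knapsack.
D has the best ratio (7/6); taking only D gives at most 4×7 = 28 (stopped by the supply cap of 4).
Mixing does better — 4×D and 1×B: weight 33 ≤ 38, strength 4·7 + 1·2 = 30.

30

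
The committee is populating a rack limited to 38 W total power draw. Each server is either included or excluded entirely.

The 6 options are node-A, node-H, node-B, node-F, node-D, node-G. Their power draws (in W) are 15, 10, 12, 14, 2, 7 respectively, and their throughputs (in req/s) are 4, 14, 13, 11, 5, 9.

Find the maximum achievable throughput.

node-H + node-B + node-F + node-D: power draw 10 + 12 + 14 + 2 = 38 ≤ 38, throughput 14 + 13 + 11 + 5 = 43.
node-H + node-B + node-D + node-G: power draw 10 + 12 + 2 + 7 = 31 ≤ 38, throughput 14 + 13 + 5 + 9 = 41.
Best is node-H, node-B, node-F, and node-D with total throughput 43.

43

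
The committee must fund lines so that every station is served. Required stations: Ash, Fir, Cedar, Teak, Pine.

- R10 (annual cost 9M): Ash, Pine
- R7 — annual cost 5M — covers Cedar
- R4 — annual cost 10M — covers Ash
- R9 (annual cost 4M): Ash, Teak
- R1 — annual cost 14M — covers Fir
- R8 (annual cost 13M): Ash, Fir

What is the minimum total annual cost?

Choose R10, R7, R9, and R8: together they cover Ash, Fir, Cedar, Teak, Pine — every station.
Total annual cost: 9 + 5 + 4 + 13 = 31.
No cover costs less than 31.

31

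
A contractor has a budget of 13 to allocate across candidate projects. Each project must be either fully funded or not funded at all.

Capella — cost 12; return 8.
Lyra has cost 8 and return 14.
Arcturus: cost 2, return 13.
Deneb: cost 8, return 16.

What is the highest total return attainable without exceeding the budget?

Deneb: cost 8 ≤ 13, return 16.
Lyra + Arcturus: cost 8 + 2 = 10 ≤ 13, return 14 + 13 = 27.
Arcturus + Deneb: cost 2 + 8 = 10 ≤ 13, return 13 + 16 = 29.
Best is Arcturus and Deneb with total return 29.

29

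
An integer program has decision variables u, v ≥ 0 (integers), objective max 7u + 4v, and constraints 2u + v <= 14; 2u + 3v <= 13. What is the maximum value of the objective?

(u,v)=(6,0) is feasible, giving 42.
(u,v)=(5,1) is feasible, giving 39.
(u,v)=(5,0) is feasible, giving 35.
The best lattice point is (6,0), giving 42.

42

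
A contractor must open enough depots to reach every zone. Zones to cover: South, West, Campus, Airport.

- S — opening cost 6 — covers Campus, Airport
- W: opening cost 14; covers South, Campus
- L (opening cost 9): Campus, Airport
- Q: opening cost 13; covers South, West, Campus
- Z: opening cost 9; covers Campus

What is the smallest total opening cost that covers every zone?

19

Choose S and Q: together they cover South, West, Campus, Airport — every zone.
Total opening cost: 6 + 13 = 19.
No cover costs less than 19.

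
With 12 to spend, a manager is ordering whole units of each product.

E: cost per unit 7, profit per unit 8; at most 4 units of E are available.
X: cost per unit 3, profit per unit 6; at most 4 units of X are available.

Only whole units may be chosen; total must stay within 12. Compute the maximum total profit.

This is a bounded integer knapsack.
Take 4×X: cost 12 ≤ 12, profit 4·6 = 24.
X has the best ratio (6/3) and is taken to its limit of 4; remaining capacity is filled optimally with the others.

24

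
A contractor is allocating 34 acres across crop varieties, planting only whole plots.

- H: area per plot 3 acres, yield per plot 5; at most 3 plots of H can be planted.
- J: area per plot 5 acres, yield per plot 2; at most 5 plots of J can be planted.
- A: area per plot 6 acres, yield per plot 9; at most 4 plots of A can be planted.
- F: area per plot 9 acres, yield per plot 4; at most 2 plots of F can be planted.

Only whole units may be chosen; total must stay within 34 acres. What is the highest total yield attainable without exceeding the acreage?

2×H and 4×A: area 30 ≤ 34, yield 2·5 + 4·9 = 46.
3×H and 4×A: area 33 ≤ 34, yield 3·5 + 4·9 = 51.
Best is 51.

51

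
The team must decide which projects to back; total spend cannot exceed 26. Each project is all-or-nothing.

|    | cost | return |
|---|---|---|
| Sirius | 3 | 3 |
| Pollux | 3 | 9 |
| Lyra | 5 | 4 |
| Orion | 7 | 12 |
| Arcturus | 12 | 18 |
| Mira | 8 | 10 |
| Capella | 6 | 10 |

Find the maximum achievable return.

42

This is a 0-1 knapsack instance.
Pollux + Lyra + Arcturus + Capella: cost 3 + 5 + 12 + 6 = 26 ≤ 26, return 9 + 4 + 18 + 10 = 41.
Pollux + Orion + Mira + Capella: cost 3 + 7 + 8 + 6 = 24 ≤ 26, return 9 + 12 + 10 + 10 = 41.
Sirius + Pollux + Orion + Arcturus: cost 3 + 3 + 7 + 12 = 25 ≤ 26, return 3 + 9 + 12 + 18 = 42.
Best is Sirius, Pollux, Orion, and Arcturus with total return 42.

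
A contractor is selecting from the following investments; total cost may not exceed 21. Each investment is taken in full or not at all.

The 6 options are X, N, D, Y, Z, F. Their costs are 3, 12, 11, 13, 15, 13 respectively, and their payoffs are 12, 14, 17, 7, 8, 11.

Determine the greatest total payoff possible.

X + F: cost 3 + 13 = 16 ≤ 21, payoff 12 + 11 = 23.
X + D: cost 3 + 11 = 14 ≤ 21, payoff 12 + 17 = 29.
X + N: cost 3 + 12 = 15 ≤ 21, payoff 12 + 14 = 26.
Best is X and D with total payoff 29.

29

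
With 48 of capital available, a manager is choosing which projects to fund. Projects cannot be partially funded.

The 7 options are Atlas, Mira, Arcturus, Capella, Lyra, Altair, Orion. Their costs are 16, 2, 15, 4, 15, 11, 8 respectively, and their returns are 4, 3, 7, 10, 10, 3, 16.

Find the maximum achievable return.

Allowing fractional choices, the relaxed optimum would be about 47.1, but projects are indivisible.
Arcturus + Capella + Lyra + Orion: cost 15 + 4 + 15 + 8 = 42 ≤ 48, return 7 + 10 + 10 + 16 = 43.
Mira + Arcturus + Capella + Lyra + Orion: cost 2 + 15 + 4 + 15 + 8 = 44 ≤ 48, return 3 + 7 + 10 + 10 + 16 = 46.
Atlas + Mira + Capella + Lyra + Orion: cost 16 + 2 + 4 + 15 + 8 = 45 ≤ 48, return 4 + 3 + 10 + 10 + 16 = 43.
Best is Mira, Arcturus, Capella, Lyra, and Orion with total return 46.

46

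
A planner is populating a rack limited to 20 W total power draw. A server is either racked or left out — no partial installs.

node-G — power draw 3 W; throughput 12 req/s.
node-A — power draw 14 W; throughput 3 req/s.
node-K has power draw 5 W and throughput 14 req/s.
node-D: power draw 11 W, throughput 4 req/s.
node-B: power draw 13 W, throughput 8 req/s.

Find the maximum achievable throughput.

Treat it as a binary knapsack problem.
Take node-G, node-K, and node-D: power draw 3 + 5 + 11 = 19 ≤ 20, throughput 12 + 14 + 4 = 30.
No other feasible combination does better.

30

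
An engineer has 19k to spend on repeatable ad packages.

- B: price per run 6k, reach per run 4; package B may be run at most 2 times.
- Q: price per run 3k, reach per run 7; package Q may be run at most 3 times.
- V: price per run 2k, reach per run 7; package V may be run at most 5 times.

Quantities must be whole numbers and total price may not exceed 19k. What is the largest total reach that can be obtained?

56

V has the best ratio (7/2); taking only V gives at most 5×7 = 35 (stopped by the supply cap of 5).
Mixing does better — 3×Q and 5×V: price 19 ≤ 19, reach 3·7 + 5·7 = 56.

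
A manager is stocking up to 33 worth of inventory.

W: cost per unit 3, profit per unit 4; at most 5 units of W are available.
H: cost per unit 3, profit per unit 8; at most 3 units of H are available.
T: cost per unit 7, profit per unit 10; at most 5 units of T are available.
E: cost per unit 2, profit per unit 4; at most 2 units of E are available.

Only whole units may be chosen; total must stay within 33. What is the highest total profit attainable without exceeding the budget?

60

H has the best ratio (8/3); taking only H gives at most 3×8 = 24 (stopped by the supply cap of 3).
Mixing does better — 2×W, 3×H, 2×T, and 2×E: cost 33 ≤ 33, profit 2·4 + 3·8 + 2·10 + 2·4 = 60.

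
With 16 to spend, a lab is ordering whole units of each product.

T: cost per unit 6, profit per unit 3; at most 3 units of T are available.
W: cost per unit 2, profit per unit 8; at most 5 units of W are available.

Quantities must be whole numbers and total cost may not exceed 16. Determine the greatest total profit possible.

This is a bounded integer knapsack.
Take 1×T and 5×W: cost 16 ≤ 16, profit 1·3 + 5·8 = 43.
W has the best ratio (8/2) and is taken to its limit of 5; remaining capacity is filled optimally with the others.

43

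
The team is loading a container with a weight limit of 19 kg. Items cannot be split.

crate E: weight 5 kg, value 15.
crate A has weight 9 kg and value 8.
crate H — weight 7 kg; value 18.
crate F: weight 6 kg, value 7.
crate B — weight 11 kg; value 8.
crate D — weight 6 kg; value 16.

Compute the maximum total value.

Allowing fractional choices, the relaxed optimum would be about 50.2, but items are indivisible.
crate E + crate H + crate F: weight 5 + 7 + 6 = 18 ≤ 19, value 15 + 18 + 7 = 40.
crate H + crate F + crate D: weight 7 + 6 + 6 = 19 ≤ 19, value 18 + 7 + 16 = 41.
crate E + crate H + crate D: weight 5 + 7 + 6 = 18 ≤ 19, value 15 + 18 + 16 = 49.
Best is crate E, crate H, and crate D with total value 49.

49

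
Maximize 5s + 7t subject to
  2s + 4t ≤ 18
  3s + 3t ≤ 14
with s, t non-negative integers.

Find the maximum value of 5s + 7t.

28

The continuous relaxation peaks at (0.333, 4.33) with value 32.00; rounding to a feasible lattice point costs some objective.
(s,t)=(0,4): 2·0+4·4=16≤18, 3·0+3·4=12≤14, objective 28.
(s,t)=(1,3): 2·1+4·3=14≤18, 3·1+3·3=12≤14, objective 26.
The best lattice point is (0,4), giving 28.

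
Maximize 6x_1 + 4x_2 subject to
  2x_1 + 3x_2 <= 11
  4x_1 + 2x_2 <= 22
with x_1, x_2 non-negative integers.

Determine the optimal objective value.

30

Relaxing integrality, the LP optimum is 33.00 at (x_1,x_2) = (5.5, 0), which is not an integer point.
(x_1,x_2)=(5,0): 2·5+3·0=10≤11, 4·5+2·0=20≤22, objective 30.
(x_1,x_2)=(4,1): 2·4+3·1=11≤11, 4·4+2·1=18≤22, objective 28.
(x_1,x_2)=(4,0): 2·4+3·0=8≤11, 4·4+2·0=16≤22, objective 24.
The best lattice point is (5,0), giving 30.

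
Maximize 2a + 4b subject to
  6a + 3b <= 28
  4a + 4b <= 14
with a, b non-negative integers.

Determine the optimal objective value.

12

(a,b)=(0,3) is feasible, giving 12.
(a,b)=(1,2) is feasible, giving 10.
(a,b)=(0,2) is feasible, giving 8.
Maximum is 12 at (a,b)=(0,3).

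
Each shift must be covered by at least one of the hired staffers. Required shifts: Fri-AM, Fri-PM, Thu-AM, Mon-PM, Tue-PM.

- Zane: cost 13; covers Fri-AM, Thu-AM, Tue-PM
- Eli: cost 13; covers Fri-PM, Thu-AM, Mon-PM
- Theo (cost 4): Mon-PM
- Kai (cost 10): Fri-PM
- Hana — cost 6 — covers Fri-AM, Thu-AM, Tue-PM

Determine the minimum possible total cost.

19

The greedy cost-per-new-shift heuristic would pick Hana, Theo, and Kai for 20, but a cheaper cover exists.
Choose Eli and Hana: together they cover Fri-AM, Fri-PM, Thu-AM, Mon-PM, Tue-PM — every shift.
Total cost: 13 + 6 = 19.
No cover costs less than 19.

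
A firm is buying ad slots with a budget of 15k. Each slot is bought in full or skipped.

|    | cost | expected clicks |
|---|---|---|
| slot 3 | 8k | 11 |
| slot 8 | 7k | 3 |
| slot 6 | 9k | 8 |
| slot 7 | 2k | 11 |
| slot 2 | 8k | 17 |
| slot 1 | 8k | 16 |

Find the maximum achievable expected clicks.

Take slot 7 and slot 2: cost 2 + 8 = 10 ≤ 15, expected clicks 11 + 17 = 28.
No other feasible combination does better.

28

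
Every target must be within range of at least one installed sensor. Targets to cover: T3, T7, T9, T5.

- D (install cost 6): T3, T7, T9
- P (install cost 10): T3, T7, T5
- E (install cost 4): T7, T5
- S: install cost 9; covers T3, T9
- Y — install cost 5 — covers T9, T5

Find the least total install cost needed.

Choose D and E: together they cover T3, T7, T9, T5 — every target.
Total install cost: 6 + 4 = 10.
No cover costs less than 10.

10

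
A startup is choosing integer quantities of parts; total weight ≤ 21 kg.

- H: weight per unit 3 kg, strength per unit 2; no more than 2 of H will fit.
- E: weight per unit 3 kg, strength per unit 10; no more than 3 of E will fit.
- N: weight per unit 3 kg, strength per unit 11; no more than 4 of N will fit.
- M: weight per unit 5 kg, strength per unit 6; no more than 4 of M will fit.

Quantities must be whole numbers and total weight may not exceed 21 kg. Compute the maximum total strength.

Take 3×E and 4×N: weight 21 ≤ 21, strength 3·10 + 4·11 = 74.
N has the best ratio (11/3) and is taken to its limit of 4; remaining capacity is filled optimally with the others.

74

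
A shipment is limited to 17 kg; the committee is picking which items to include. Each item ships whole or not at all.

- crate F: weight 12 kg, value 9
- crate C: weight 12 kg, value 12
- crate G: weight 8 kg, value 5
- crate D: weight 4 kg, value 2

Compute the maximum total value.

14

crate C + crate D: weight 12 + 4 = 16 ≤ 17, value 12 + 2 = 14.
crate F + crate D: weight 12 + 4 = 16 ≤ 17, value 9 + 2 = 11.
crate C: weight 12 ≤ 17, value 12.
Best is crate C and crate D with total value 14.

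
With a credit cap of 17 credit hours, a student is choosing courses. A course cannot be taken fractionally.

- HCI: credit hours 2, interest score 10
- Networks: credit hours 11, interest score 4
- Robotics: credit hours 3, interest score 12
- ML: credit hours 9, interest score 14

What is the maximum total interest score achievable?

Allowing fractional choices, the relaxed optimum would be about 37.1, but courses are indivisible.
Robotics + ML: credit hours 3 + 9 = 12 ≤ 17, interest score 12 + 14 = 26.
HCI + Robotics + ML: credit hours 2 + 3 + 9 = 14 ≤ 17, interest score 10 + 12 + 14 = 36.
Best is HCI, Robotics, and ML with total interest score 36.

36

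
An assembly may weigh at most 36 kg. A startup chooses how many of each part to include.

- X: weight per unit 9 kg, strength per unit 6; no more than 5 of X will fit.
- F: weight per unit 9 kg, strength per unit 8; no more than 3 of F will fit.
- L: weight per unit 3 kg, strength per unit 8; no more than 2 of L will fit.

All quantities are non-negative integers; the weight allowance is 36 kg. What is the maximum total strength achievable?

40

L has the best ratio (8/3); taking only L gives at most 2×8 = 16 (stopped by the supply cap of 2).
Mixing does better — 3×F and 2×L: weight 33 ≤ 36, strength 3·8 + 2·8 = 40.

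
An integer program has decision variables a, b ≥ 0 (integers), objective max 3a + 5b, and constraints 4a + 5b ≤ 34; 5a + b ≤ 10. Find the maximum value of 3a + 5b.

The continuous relaxation peaks at (0, 6.8) with value 34.00; rounding to a feasible lattice point costs some objective.
(a,b)=(0,6): 4·0+5·6=30≤34, 5·0+1·6=6≤10, objective 30.
(a,b)=(1,5): 4·1+5·5=29≤34, 5·1+1·5=10≤10, objective 28.
(a,b)=(0,5): 4·0+5·5=25≤34, 5·0+1·5=5≤10, objective 25.
Maximum is 30 at (a,b)=(0,6).

30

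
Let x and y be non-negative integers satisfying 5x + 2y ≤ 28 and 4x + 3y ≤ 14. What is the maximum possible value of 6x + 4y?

20

(x,y)=(2,2): 5·2+2·2=14≤28, 4·2+3·2=14≤14, objective 20.
(x,y)=(3,0): 5·3+2·0=15≤28, 4·3+3·0=12≤14, objective 18.
(x,y)=(1,3): 5·1+2·3=11≤28, 4·1+3·3=13≤14, objective 18.
Maximum is 20 at (x,y)=(2,2).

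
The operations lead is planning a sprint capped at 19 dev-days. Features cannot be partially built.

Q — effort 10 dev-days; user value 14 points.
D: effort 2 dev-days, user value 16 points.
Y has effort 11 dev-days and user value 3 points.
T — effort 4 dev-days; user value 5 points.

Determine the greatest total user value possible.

35

D + Y + T: effort 2 + 11 + 4 = 17 ≤ 19, user value 16 + 3 + 5 = 24.
Q + D + T: effort 10 + 2 + 4 = 16 ≤ 19, user value 14 + 16 + 5 = 35.
Q + D: effort 10 + 2 = 12 ≤ 19, user value 14 + 16 = 30.
Best is Q, D, and T with total user value 35.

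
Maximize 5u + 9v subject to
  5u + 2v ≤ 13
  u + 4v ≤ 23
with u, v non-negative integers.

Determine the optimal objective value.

45

(u,v)=(0,5): 5·0+2·5=10≤13, 1·0+4·5=20≤23, objective 45.
(u,v)=(1,4): 5·1+2·4=13≤13, 1·1+4·4=17≤23, objective 41.
Maximum is 45 at (u,v)=(0,5).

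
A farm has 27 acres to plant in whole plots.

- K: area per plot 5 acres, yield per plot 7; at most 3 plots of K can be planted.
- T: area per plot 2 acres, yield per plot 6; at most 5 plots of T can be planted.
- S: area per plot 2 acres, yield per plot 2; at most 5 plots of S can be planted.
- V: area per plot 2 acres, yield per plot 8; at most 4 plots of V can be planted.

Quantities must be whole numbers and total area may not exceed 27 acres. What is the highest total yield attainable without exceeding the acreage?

V has the best ratio (8/2); taking only V gives at most 4×8 = 32 (stopped by the supply cap of 4).
Mixing does better — 1×K, 5×T, 2×S, and 4×V: area 27 ≤ 27, yield 1·7 + 5·6 + 2·2 + 4·8 = 73.

73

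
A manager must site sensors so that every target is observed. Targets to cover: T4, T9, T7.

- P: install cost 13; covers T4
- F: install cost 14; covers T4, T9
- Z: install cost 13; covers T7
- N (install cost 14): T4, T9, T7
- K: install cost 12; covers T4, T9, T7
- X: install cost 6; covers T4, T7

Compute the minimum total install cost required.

12

The greedy cost-per-new-target heuristic would pick X and K for 18, but a cheaper cover exists.
K alone covers T4, T9, T7 — every target.
Total install cost: 12.
No cover costs less than 12.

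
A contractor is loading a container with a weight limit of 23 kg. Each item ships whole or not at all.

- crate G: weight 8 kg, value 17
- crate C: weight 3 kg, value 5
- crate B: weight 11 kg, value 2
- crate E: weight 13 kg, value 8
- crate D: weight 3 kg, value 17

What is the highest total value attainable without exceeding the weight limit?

39

crate G + crate B + crate D: weight 8 + 11 + 3 = 22 ≤ 23, value 17 + 2 + 17 = 36.
crate G + crate C + crate D: weight 8 + 3 + 3 = 14 ≤ 23, value 17 + 5 + 17 = 39.
crate G + crate D: weight 8 + 3 = 11 ≤ 23, value 17 + 17 = 34.
Best is crate G, crate C, and crate D with total value 39.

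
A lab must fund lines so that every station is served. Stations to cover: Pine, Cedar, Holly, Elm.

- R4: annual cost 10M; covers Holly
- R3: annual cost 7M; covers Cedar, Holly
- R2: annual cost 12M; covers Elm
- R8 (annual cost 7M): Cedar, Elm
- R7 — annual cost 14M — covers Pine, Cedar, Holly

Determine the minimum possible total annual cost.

Choose R8 and R7: together they cover Pine, Cedar, Holly, Elm — every station.
Total annual cost: 7 + 14 = 21.

21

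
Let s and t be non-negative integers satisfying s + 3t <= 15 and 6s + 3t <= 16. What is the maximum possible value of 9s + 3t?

The continuous relaxation peaks at (2.67, 0) with value 24.00; rounding to a feasible lattice point costs some objective.
(s,t)=(2,1) is feasible, giving 21.
(s,t)=(2,0) is feasible, giving 18.
The best lattice point is (2,1), giving 21.

21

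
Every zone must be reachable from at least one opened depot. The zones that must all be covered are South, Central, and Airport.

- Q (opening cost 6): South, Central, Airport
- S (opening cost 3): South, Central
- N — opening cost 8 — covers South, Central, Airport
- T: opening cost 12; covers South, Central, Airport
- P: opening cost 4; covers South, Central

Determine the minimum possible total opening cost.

This is a weighted set-cover instance.
Q alone covers South, Central, Airport — every zone.
Total opening cost: 6.

6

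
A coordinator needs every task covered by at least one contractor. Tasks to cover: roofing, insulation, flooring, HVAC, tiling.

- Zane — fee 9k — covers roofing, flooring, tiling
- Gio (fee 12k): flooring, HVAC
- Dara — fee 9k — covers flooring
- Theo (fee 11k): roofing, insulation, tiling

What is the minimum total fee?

23

The greedy cost-per-new-task heuristic would pick Zane, Theo, and Gio for 32, but a cheaper cover exists.
Choose Gio and Theo: together they cover roofing, insulation, flooring, HVAC, tiling — every task.
Total fee: 12 + 11 = 23.
No cover costs less than 23.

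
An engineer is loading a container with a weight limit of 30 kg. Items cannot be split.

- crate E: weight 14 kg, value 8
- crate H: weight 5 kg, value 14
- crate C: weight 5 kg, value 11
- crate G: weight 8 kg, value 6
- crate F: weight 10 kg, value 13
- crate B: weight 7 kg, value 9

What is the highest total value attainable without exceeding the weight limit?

crate H + crate C + crate G + crate F: weight 5 + 5 + 8 + 10 = 28 ≤ 30, value 14 + 11 + 6 + 13 = 44.
crate H + crate C + crate F + crate B: weight 5 + 5 + 10 + 7 = 27 ≤ 30, value 14 + 11 + 13 + 9 = 47.
crate H + crate G + crate F + crate B: weight 5 + 8 + 10 + 7 = 30 ≤ 30, value 14 + 6 + 13 + 9 = 42.
Best is crate H, crate C, crate F, and crate B with total value 47.

47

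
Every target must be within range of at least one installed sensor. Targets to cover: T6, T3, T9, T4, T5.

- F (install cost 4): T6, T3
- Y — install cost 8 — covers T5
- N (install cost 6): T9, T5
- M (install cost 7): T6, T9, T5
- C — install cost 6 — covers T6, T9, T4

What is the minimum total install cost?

16

This is a weighted set-cover instance.
Choose F, N, and C: together they cover T6, T3, T9, T4, T5 — every target.
Total install cost: 4 + 6 + 6 = 16.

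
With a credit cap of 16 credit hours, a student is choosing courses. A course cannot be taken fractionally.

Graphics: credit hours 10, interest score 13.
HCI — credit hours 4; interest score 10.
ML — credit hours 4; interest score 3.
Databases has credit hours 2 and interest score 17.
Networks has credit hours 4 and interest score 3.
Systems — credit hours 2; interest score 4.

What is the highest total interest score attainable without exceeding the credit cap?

Allowing fractional choices, the relaxed optimum would be about 41.4, but courses are indivisible.
HCI + ML + Databases + Systems: credit hours 4 + 4 + 2 + 2 = 12 ≤ 16, interest score 10 + 3 + 17 + 4 = 34.
HCI + ML + Databases + Networks + Systems: credit hours 4 + 4 + 2 + 4 + 2 = 16 ≤ 16, interest score 10 + 3 + 17 + 3 + 4 = 37.
Graphics + HCI + Databases: credit hours 10 + 4 + 2 = 16 ≤ 16, interest score 13 + 10 + 17 = 40.
Best is Graphics, HCI, and Databases with total interest score 40.

40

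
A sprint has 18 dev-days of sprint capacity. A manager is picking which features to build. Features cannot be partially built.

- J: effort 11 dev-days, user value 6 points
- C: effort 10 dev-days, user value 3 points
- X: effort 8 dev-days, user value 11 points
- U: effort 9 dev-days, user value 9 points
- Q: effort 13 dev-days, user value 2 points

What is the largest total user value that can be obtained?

Treat it as a binary knapsack problem.
Allowing fractional choices, the relaxed optimum would be about 20.5, but features are indivisible.
C + X: effort 10 + 8 = 18 ≤ 18, user value 3 + 11 = 14.
X + U: effort 8 + 9 = 17 ≤ 18, user value 11 + 9 = 20.
Best is X and U with total user value 20.

20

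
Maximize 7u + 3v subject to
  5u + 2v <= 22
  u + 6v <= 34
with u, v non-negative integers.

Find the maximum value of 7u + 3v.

31

(u,v)=(4,1): 5·4+2·1=22≤22, 1·4+6·1=10≤34, objective 31.
(u,v)=(2,5): 5·2+2·5=20≤22, 1·2+6·5=32≤34, objective 29.
(u,v)=(4,0): 5·4+2·0=20≤22, 1·4+6·0=4≤34, objective 28.
(u,v)=(3,2): 5·3+2·2=19≤22, 1·3+6·2=15≤34, objective 27.
No feasible integer point exceeds 31.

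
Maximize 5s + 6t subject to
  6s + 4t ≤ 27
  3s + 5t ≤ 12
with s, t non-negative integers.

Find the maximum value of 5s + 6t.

(s,t)=(4,0): 6·4+4·0=24≤27, 3·4+5·0=12≤12, objective 20.
(s,t)=(3,0): 6·3+4·0=18≤27, 3·3+5·0=9≤12, objective 15.
No feasible integer point exceeds 20.

20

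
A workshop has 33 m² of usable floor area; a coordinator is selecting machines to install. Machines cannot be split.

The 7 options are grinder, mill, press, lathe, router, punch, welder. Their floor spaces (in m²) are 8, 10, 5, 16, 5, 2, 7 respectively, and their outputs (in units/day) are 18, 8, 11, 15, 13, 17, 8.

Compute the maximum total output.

67

Treat it as a binary knapsack problem.
Take grinder, press, router, punch, and welder: floor space 8 + 5 + 5 + 2 + 7 = 27 ≤ 33, output 18 + 11 + 13 + 17 + 8 = 67.
No feasible combination exceeds this.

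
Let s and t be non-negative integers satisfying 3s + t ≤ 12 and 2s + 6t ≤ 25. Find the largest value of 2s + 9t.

(s,t)=(0,4): 3·0+1·4=4≤12, 2·0+6·4=24≤25, objective 36.
(s,t)=(1,3): 3·1+1·3=6≤12, 2·1+6·3=20≤25, objective 29.
(s,t)=(0,3): 3·0+1·3=3≤12, 2·0+6·3=18≤25, objective 27.
The best lattice point is (0,4), giving 36.

36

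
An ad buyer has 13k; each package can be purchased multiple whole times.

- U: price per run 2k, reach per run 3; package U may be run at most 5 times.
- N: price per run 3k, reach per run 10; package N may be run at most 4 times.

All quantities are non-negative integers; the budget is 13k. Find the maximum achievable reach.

40

This is a bounded integer knapsack.
N has the best ratio (10/3); taking only N gives at most 4×10 = 40 (stopped by the price limit).
Optimal: 4×N: price 12 ≤ 13, reach 4·10 = 40.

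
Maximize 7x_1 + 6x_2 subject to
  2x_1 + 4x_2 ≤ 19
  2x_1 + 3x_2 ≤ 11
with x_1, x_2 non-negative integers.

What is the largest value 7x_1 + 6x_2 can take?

Relaxing integrality, the LP optimum is 38.50 at (x_1,x_2) = (5.5, 0), which is not an integer point.
(x_1,x_2)=(5,0): 2·5+4·0=10≤19, 2·5+3·0=10≤11, objective 35.
(x_1,x_2)=(4,1): 2·4+4·1=12≤19, 2·4+3·1=11≤11, objective 34.
(x_1,x_2)=(4,0): 2·4+4·0=8≤19, 2·4+3·0=8≤11, objective 28.
No feasible integer point exceeds 35.

35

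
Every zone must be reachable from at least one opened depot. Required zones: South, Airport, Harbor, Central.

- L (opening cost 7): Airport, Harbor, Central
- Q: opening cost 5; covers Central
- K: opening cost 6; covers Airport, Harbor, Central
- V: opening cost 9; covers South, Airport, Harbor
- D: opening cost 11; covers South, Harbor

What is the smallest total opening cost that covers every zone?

14

The greedy cost-per-new-zone heuristic would pick K and V for 15, but a cheaper cover exists.
Choose Q and V: together they cover South, Airport, Harbor, Central — every zone.
Total opening cost: 5 + 9 = 14.
No cover costs less than 14.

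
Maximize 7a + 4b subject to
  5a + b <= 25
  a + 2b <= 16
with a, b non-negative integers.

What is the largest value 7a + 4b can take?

48

(a,b)=(4,5) is feasible, giving 48.
(a,b)=(3,6) is feasible, giving 45.
No feasible integer point exceeds 48.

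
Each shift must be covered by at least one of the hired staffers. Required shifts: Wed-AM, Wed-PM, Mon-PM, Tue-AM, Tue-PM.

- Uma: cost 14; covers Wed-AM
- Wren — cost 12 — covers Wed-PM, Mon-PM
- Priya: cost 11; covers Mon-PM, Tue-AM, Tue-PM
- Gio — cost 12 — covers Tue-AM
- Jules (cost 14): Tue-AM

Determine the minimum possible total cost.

37

Choose Uma, Wren, and Priya: together they cover Wed-AM, Wed-PM, Mon-PM, Tue-AM, Tue-PM — every shift.
Total cost: 14 + 12 + 11 = 37.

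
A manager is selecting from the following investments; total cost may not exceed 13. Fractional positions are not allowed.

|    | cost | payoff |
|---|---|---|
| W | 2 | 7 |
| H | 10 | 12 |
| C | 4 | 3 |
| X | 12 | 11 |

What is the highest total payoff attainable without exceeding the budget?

19

Allowing fractional choices, the relaxed optimum would be about 19.9, but investments are indivisible.
W + H: cost 2 + 10 = 12 ≤ 13, payoff 7 + 12 = 19.
X: cost 12 ≤ 13, payoff 11.
H: cost 10 ≤ 13, payoff 12.
Best is W and H with total payoff 19.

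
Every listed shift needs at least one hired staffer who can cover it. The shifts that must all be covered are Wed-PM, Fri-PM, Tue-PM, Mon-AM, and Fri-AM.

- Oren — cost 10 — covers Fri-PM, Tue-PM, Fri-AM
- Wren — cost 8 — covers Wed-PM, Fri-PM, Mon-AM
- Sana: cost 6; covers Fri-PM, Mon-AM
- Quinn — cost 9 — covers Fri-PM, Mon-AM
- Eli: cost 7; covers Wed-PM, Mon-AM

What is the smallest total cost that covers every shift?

This is a weighted set-cover instance.
The greedy cost-per-new-shift heuristic would pick Wren and Oren for 18, but a cheaper cover exists.
Choose Oren and Eli: together they cover Wed-PM, Fri-PM, Tue-PM, Mon-AM, Fri-AM — every shift.
Total cost: 10 + 7 = 17.
No cover costs less than 17.

17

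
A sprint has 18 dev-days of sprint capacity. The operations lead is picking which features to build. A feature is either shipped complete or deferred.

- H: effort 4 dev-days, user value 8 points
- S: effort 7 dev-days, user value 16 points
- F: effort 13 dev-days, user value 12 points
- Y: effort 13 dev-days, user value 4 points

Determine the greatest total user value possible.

Allowing fractional choices, the relaxed optimum would be about 30.5, but features are indivisible.
H + S: effort 4 + 7 = 11 ≤ 18, user value 8 + 16 = 24.
H + F: effort 4 + 13 = 17 ≤ 18, user value 8 + 12 = 20.
Best is H and S with total user value 24.

24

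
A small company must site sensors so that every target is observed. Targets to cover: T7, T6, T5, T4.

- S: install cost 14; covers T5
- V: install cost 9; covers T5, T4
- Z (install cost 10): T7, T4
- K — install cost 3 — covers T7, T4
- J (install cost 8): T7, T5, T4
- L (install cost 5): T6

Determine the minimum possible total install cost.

The greedy cost-per-new-target heuristic would pick K, L, and J for 16, but a cheaper cover exists.
Choose J and L: together they cover T7, T6, T5, T4 — every target.
Total install cost: 8 + 5 = 13.
No cover costs less than 13.

13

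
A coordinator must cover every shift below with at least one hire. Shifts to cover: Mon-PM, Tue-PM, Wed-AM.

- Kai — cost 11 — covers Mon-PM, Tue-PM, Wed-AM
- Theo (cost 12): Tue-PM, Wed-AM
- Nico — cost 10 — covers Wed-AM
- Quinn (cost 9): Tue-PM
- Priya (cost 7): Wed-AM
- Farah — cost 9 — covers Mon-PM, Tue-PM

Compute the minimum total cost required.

Kai alone covers Mon-PM, Tue-PM, Wed-AM — every shift.
Total cost: 11.
No cover costs less than 11.

11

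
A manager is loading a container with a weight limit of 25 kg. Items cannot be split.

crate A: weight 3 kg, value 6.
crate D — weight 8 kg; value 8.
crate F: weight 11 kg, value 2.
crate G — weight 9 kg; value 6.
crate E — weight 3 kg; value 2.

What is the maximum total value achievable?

22

This is an integer program with binary decision variables.
Allowing fractional choices, the relaxed optimum would be about 22.4, but items are indivisible.
crate A + crate D + crate G + crate E: weight 3 + 8 + 9 + 3 = 23 ≤ 25, value 6 + 8 + 6 + 2 = 22.
crate A + crate D + crate G: weight 3 + 8 + 9 = 20 ≤ 25, value 6 + 8 + 6 = 20.
crate A + crate D + crate F + crate E: weight 3 + 8 + 11 + 3 = 25 ≤ 25, value 6 + 8 + 2 + 2 = 18.
Best is crate A, crate D, crate G, and crate E with total value 22.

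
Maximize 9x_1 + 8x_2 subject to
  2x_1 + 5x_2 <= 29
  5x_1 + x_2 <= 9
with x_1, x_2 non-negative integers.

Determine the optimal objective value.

41

The continuous relaxation peaks at (0.696, 5.52) with value 50.43; rounding to a feasible lattice point costs some objective.
(x_1,x_2)=(1,4) is feasible, giving 41.
(x_1,x_2)=(0,5) is feasible, giving 40.
(x_1,x_2)=(1,3) is feasible, giving 33.
The best lattice point is (1,4), giving 41.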